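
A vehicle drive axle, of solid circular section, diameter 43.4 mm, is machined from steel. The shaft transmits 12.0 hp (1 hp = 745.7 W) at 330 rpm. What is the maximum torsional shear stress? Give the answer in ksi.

2.34 ksi

ω = 2π·330/60 = 34.56 rad/s, so T = P/ω = 12.0×745.7 / 34.56 = 258.9 N·m.
J = πd⁴/32 = π(0.0434)⁴/32 = 3.483×10^-7 m⁴.
τ_max = T·r/J = 258.9 × 0.0217 / 3.483×10^-7 = 1.613×10^7 Pa.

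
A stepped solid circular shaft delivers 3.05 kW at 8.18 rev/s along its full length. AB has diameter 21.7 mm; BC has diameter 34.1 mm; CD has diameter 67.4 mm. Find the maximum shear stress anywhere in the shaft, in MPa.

29.6 MPa

ω = 2π·8.18 = 51.40 rad/s, so T = P/ω = 3.05×10³ / 51.40 = 59.34 N·m.
Under the same torque, τ_max = 16T/(πd³) is largest where d is smallest — segment AB (d = 21.7 mm).
τ_max = 16·59.34/(π·(0.0217)³) = 2.958×10^7 Pa.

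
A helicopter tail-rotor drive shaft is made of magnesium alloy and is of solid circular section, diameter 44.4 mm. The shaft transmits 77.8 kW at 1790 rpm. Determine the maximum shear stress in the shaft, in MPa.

24.2 MPa

ω = 2π·1790/60 = 187.4 rad/s, so T = P/ω = 77.8×10³ / 187.4 = 415.0 N·m.
J = πd⁴/32 = π(0.0444)⁴/32 = 3.815×10^-7 m⁴.
τ_max = T·r/J = 415.0 × 0.0222 / 3.815×10^-7 = 2.415×10^7 Pa.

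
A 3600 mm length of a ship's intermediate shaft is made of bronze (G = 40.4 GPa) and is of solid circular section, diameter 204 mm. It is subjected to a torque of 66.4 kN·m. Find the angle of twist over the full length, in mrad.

34.8 mrad

J = πd⁴/32 = π(0.204)⁴/32 = 1.700×10^-4 m⁴.
θ = T·L/(G·J) = 66400 × 3.60 / (40.4×10⁹ × 1.700×10^-4) = 0.03480 rad.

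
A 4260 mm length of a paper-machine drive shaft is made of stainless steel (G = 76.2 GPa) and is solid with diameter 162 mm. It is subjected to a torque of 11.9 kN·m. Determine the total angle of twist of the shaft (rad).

0.00984 rad

J = πd⁴/32 = π(0.162)⁴/32 = 6.762×10^-5 m⁴.
θ = T·L/(G·J) = 11900 × 4.26 / (76.2×10⁹ × 6.762×10^-5) = 9.839×10^-3 rad.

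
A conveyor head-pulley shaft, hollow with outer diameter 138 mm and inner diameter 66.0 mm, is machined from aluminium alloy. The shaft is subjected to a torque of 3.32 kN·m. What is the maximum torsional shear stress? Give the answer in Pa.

6.79e6 Pa

J = π(d_o⁴ − d_i⁴)/32 = π(0.138⁴ − 0.0660⁴)/32 = 3.374×10^-5 m⁴.
τ_max = T·r/J = 3320 × 0.0690 / 3.374×10^-5 = 6.789×10^6 Pa.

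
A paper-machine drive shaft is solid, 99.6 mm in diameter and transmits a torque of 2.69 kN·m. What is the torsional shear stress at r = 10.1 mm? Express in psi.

J = πd⁴/32 = π(0.0996)⁴/32 = 9.661×10^-6 m⁴.
Shear stress varies linearly with radius: τ = T·r/J = 2690 × 0.0101 / 9.661×10^-6 = 2.812×10^6 Pa.

408 psi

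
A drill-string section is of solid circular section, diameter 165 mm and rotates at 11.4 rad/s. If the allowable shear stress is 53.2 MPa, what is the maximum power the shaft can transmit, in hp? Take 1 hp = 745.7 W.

717 hp

J = πd⁴/32 = π(0.165)⁴/32 = 7.277×10^-5 m⁴.
T_max = τ_allow·J/r = 5.32×10^7 × 7.277×10^-5 / 0.0825 = 46920 N·m.
ω = 11.4 rad/s, so P_max = T_max·ω = 5.349×10^5 W.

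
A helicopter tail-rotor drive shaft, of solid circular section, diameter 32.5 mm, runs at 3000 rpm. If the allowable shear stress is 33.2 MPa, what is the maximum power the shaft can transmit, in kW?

70.3 kW

J = πd⁴/32 = π(0.0325)⁴/32 = 1.095×10^-7 m⁴.
T_max = τ_allow·J/r = 3.32×10^7 × 1.095×10^-7 / 0.0163 = 223.8 N·m.
ω = 2π·3000/60 = 314.2 rad/s, so P_max = T_max·ω = 7.030×10^4 W.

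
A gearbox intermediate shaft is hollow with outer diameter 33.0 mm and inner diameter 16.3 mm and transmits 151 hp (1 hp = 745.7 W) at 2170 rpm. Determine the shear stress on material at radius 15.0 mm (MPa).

67.9 MPa

ω = 2π·2170/60 = 227.2 rad/s, so T = P/ω = 151×745.7 / 227.2 = 495.5 N·m.
J = π(d_o⁴ − d_i⁴)/32 = π(0.0330⁴ − 0.0163⁴)/32 = 1.095×10^-7 m⁴.
Shear stress varies linearly with radius: τ = T·r/J = 495.5 × 0.0150 / 1.095×10^-7 = 6.788×10^7 Pa.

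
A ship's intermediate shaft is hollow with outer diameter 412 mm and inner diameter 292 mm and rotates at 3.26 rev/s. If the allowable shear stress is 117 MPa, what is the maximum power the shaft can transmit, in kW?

24600 kW

J = π(d_o⁴ − d_i⁴)/32 = π(0.412⁴ − 0.292⁴)/32 = 2.115×10^-3 m⁴.
T_max = τ_allow·J/r = 1.17×10^8 × 2.115×10^-3 / 0.206 = 1.201e6 N·m.
ω = 2π·3.26 = 20.48 rad/s, so P_max = T_max·ω = 2.461×10^7 W.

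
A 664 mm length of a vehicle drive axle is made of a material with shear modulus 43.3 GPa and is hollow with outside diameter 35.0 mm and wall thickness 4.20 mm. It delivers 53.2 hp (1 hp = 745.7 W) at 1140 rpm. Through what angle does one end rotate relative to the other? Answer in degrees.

ω = 2π·1140/60 = 119.4 rad/s, so T = P/ω = 53.2×745.7 / 119.4 = 332.3 N·m.
J = π(d_o⁴ − d_i⁴)/32 = π(0.0350⁴ − 0.0266⁴)/32 = 9.817×10^-8 m⁴.
θ = T·L/(G·J) = 332.3 × 0.664 / (43.3×10⁹ × 9.817×10^-8) = 0.05191 rad.

2.97°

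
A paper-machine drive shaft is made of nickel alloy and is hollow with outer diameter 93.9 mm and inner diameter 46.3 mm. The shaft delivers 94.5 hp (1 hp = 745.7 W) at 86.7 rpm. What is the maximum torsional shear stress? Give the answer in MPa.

ω = 2π·86.7/60 = 9.079 rad/s, so T = P/ω = 94.5×745.7 / 9.079 = 7762 N·m.
J = π(d_o⁴ − d_i⁴)/32 = π(0.0939⁴ − 0.0463⁴)/32 = 7.181×10^-6 m⁴.
τ_max = T·r/J = 7762 × 0.0470 / 7.181×10^-6 = 5.074×10^7 Pa.

50.7 MPa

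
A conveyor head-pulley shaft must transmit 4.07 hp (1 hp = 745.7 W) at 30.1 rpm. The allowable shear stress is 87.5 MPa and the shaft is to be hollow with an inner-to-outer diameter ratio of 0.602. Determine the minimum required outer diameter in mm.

ω = 2π·30.1/60 = 3.152 rad/s, so T = P/ω = 4.07×745.7 / 3.152 = 962.9 N·m.
For a hollow shaft with d_i/d_o = 0.602: τ_max = 16T/(π d_o³ (1−k⁴)), so d_o = [16T/(π τ_allow (1−k⁴))]^(1/3) = [16·962.9/(π·8.75×10^7·0.8687)]^(1/3) = 0.04011 m.

40.1 mm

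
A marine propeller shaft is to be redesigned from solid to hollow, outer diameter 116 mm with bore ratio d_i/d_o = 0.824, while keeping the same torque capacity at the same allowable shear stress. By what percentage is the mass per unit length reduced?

Equal τ_max and T ⇒ the solid shaft needs d_s³ = d_o³(1−k⁴), so d_s = 116·(1−0.824⁴)^(1/3) = 94.40 mm.
Area ratio A_h/A_s = d_o²(1−k²)/d_s² = (1−k²)/(1−k⁴)^(2/3) = 0.4847.
Mass saving = 1 − 0.4847 = 51.5 %.

51.5 %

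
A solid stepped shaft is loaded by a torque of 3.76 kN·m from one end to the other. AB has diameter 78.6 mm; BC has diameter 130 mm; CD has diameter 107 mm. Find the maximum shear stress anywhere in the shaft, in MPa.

39.4 MPa

Under the same torque, τ_max = 16T/(πd³) is largest where d is smallest — segment AB (d = 78.6 mm).
τ_max = 16·3760/(π·(0.0786)³) = 3.944×10^7 Pa.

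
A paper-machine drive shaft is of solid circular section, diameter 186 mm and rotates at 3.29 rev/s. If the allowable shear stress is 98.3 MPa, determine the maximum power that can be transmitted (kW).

J = πd⁴/32 = π(0.186)⁴/32 = 1.175×10^-4 m⁴.
T_max = τ_allow·J/r = 9.83×10^7 × 1.175×10^-4 / 0.0930 = 124200 N·m.
ω = 2π·3.29 = 20.67 rad/s, so P_max = T_max·ω = 2.567×10^6 W.

2570 kW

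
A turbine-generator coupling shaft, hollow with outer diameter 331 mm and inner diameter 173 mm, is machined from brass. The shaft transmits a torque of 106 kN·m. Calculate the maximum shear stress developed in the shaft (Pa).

1.61e7 Pa

J = π(d_o⁴ − d_i⁴)/32 = π(0.331⁴ − 0.173⁴)/32 = 1.091×10^-3 m⁴.
τ_max = T·r/J = 106000 × 0.166 / 1.091×10^-3 = 1.609×10^7 Pa.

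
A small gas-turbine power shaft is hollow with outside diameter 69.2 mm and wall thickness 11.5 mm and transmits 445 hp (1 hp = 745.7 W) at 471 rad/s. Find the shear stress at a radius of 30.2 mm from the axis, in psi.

1710 psi

ω = 471 rad/s, so T = P/ω = 445×745.7 / 471.0 = 704.5 N·m.
J = π(d_o⁴ − d_i⁴)/32 = π(0.0692⁴ − 0.0462⁴)/32 = 1.804×10^-6 m⁴.
Shear stress varies linearly with radius: τ = T·r/J = 704.5 × 0.0302 / 1.804×10^-6 = 1.179×10^7 Pa.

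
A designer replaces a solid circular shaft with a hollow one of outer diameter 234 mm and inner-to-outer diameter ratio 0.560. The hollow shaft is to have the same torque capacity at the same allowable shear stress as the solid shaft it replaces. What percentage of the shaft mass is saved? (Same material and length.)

Equal τ_max and T ⇒ the solid shaft needs d_s³ = d_o³(1−k⁴), so d_s = 234·(1−0.560⁴)^(1/3) = 226.1 mm.
Area ratio A_h/A_s = d_o²(1−k²)/d_s² = (1−k²)/(1−k⁴)^(2/3) = 0.7354.
Mass saving = 1 − 0.7354 = 26.5 %.

26.5 %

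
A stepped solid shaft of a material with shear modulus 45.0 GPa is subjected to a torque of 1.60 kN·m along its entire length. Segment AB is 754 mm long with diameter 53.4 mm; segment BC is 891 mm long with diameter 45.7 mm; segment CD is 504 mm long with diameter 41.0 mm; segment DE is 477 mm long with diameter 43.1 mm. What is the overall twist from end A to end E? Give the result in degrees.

12.7°

J_AB = π(0.0534)⁴/32 = 7.98×10^-7 m⁴; J_BC = π(0.0457)⁴/32 = 4.28×10^-7 m⁴; J_CD = π(0.0410)⁴/32 = 2.77×10^-7 m⁴; J_DE = π(0.0431)⁴/32 = 3.39×10^-7 m⁴.
θ = (T/G)·Σ L_i/J_i = (1600/45.0×10⁹)·(0.754/7.98×10^-7 + 0.891/4.28×10^-7 + 0.504/2.77×10^-7 + 0.477/3.39×10^-7) = 0.2222 rad.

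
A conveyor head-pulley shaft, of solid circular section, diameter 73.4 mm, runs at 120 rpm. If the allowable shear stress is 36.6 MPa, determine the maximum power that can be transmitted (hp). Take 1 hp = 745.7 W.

J = πd⁴/32 = π(0.0734)⁴/32 = 2.850×10^-6 m⁴.
T_max = τ_allow·J/r = 3.66×10^7 × 2.850×10^-6 / 0.0367 = 2842 N·m.
ω = 2π·120/60 = 12.57 rad/s, so P_max = T_max·ω = 3.571×10^4 W.

47.9 hp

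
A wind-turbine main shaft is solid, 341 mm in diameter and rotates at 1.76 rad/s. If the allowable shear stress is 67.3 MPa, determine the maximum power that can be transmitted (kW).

922 kW

J = πd⁴/32 = π(0.341)⁴/32 = 1.327×10^-3 m⁴.
T_max = τ_allow·J/r = 6.73×10^7 × 1.327×10^-3 / 0.171 = 524000 N·m.
ω = 1.76 rad/s, so P_max = T_max·ω = 9.222×10^5 W.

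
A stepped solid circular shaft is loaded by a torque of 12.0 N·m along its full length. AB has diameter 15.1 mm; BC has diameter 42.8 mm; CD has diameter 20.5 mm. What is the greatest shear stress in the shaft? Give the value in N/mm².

17.8 N/mm²

Under the same torque, τ_max = 16T/(πd³) is largest where d is smallest — segment AB (d = 15.1 mm).
τ_max = 16·12.00/(π·(0.0151)³) = 1.775×10^7 Pa.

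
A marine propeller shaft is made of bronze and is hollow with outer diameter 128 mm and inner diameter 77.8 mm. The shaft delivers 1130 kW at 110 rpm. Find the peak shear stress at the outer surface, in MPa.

276 MPa

ω = 2π·110/60 = 11.52 rad/s, so T = P/ω = 1130×10³ / 11.52 = 98100 N·m.
J = π(d_o⁴ − d_i⁴)/32 = π(0.128⁴ − 0.0778⁴)/32 = 2.276×10^-5 m⁴.
τ_max = T·r/J = 98100 × 0.0640 / 2.276×10^-5 = 2.759×10^8 Pa.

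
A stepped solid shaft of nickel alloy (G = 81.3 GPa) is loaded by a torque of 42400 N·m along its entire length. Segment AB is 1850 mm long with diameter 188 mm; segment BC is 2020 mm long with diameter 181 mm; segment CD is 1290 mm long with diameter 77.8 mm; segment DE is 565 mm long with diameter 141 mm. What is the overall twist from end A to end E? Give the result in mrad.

213 mrad

J_AB = π(0.188)⁴/32 = 1.23×10^-4 m⁴; J_BC = π(0.181)⁴/32 = 1.05×10^-4 m⁴; J_CD = π(0.0778)⁴/32 = 3.60×10^-6 m⁴; J_DE = π(0.141)⁴/32 = 3.88×10^-5 m⁴.
θ = (T/G)·Σ L_i/J_i = (42400/81.3×10⁹)·(1.85/1.23×10^-4 + 2.02/1.05×10^-4 + 1.29/3.60×10^-6 + 0.565/3.88×10^-5) = 0.2125 rad.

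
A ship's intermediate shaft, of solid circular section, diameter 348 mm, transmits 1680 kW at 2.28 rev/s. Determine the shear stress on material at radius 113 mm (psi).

ω = 2π·2.28 = 14.33 rad/s, so T = P/ω = 1680×10³ / 14.33 = 117300 N·m.
J = πd⁴/32 = π(0.348)⁴/32 = 1.440×10^-3 m⁴.
Shear stress varies linearly with radius: τ = T·r/J = 117300 × 0.113 / 1.440×10^-3 = 9.204×10^6 Pa.

1330 psi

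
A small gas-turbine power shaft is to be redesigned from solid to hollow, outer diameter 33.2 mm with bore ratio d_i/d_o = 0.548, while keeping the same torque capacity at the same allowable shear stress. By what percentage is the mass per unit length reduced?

25.5 %

Equal τ_max and T ⇒ the solid shaft needs d_s³ = d_o³(1−k⁴), so d_s = 33.2·(1−0.548⁴)^(1/3) = 32.17 mm.
Area ratio A_h/A_s = d_o²(1−k²)/d_s² = (1−k²)/(1−k⁴)^(2/3) = 0.7452.
Mass saving = 1 − 0.7452 = 25.5 %.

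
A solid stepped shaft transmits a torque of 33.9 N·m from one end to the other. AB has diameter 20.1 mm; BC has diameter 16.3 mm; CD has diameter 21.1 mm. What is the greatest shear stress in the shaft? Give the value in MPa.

39.9 MPa

Under the same torque, τ_max = 16T/(πd³) is largest where d is smallest — segment BC (d = 16.3 mm).
τ_max = 16·33.90/(π·(0.0163)³) = 3.987×10^7 Pa.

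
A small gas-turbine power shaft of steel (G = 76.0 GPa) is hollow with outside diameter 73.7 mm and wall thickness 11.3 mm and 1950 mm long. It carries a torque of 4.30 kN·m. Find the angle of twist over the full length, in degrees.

J = π(d_o⁴ − d_i⁴)/32 = π(0.0737⁴ − 0.0511⁴)/32 = 2.227×10^-6 m⁴.
θ = T·L/(G·J) = 4300 × 1.95 / (76.0×10⁹ × 2.227×10^-6) = 0.04954 rad.

2.84°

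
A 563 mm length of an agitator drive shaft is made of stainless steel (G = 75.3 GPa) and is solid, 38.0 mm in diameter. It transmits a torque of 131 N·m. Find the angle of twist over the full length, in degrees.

0.274°

J = πd⁴/32 = π(0.0380)⁴/32 = 2.047×10^-7 m⁴.
θ = T·L/(G·J) = 131.0 × 0.563 / (75.3×10⁹ × 2.047×10^-7) = 4.785×10^-3 rad.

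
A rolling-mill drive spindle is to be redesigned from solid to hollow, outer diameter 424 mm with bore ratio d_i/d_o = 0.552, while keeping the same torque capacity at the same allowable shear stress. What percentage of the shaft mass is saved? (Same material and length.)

25.8 %

Equal τ_max and T ⇒ the solid shaft needs d_s³ = d_o³(1−k⁴), so d_s = 424·(1−0.552⁴)^(1/3) = 410.4 mm.
Area ratio A_h/A_s = d_o²(1−k²)/d_s² = (1−k²)/(1−k⁴)^(2/3) = 0.7420.
Mass saving = 1 − 0.7420 = 25.8 %.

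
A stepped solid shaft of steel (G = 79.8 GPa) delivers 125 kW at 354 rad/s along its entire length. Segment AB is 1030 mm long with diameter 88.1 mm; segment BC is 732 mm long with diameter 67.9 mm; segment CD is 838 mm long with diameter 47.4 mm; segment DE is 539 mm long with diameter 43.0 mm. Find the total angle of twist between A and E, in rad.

ω = 354 rad/s, so T = P/ω = 125×10³ / 354.0 = 353.1 N·m.
J_AB = π(0.0881)⁴/32 = 5.91×10^-6 m⁴; J_BC = π(0.0679)⁴/32 = 2.09×10^-6 m⁴; J_CD = π(0.0474)⁴/32 = 4.96×10^-7 m⁴; J_DE = π(0.0430)⁴/32 = 3.36×10^-7 m⁴.
θ = (T/G)·Σ L_i/J_i = (353.1/79.8×10⁹)·(1.03/5.91×10^-6 + 0.732/2.09×10^-6 + 0.838/4.96×10^-7 + 0.539/3.36×10^-7) = 0.01691 rad.

0.0169 rad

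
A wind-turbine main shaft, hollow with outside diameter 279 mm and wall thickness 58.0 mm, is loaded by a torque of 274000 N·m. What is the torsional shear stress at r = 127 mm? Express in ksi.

9.60 ksi

J = π(d_o⁴ − d_i⁴)/32 = π(0.279⁴ − 0.163⁴)/32 = 5.256×10^-4 m⁴.
Shear stress varies linearly with radius: τ = T·r/J = 274000 × 0.127 / 5.256×10^-4 = 6.621×10^7 Pa.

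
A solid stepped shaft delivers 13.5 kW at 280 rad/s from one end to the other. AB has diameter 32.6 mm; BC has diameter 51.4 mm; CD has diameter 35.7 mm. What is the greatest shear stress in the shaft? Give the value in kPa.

ω = 280 rad/s, so T = P/ω = 13.5×10³ / 280.0 = 48.21 N·m.
Under the same torque, τ_max = 16T/(πd³) is largest where d is smallest — segment AB (d = 32.6 mm).
τ_max = 16·48.21/(π·(0.0326)³) = 7.087×10^6 Pa.

7090 kPa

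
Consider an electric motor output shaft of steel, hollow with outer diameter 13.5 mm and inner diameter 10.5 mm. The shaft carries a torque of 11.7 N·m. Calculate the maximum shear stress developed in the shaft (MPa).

J = π(d_o⁴ − d_i⁴)/32 = π(0.0135⁴ − 0.0105⁴)/32 = 2.068×10^-9 m⁴.
τ_max = T·r/J = 11.70 × 0.00675 / 2.068×10^-9 = 3.820×10^7 Pa.

38.2 MPa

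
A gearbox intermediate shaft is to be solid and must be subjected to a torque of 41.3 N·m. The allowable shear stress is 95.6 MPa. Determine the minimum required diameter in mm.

13.0 mm

For a solid shaft τ_max = 16T/(πd³), so d = (16T/(π τ_allow))^(1/3) = (16·41.30/(π·9.56×10^7))^(1/3) = 0.01301 m.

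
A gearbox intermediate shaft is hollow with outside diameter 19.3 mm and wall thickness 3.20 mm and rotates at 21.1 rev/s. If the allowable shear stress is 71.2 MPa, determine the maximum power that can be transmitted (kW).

10.7 kW

J = π(d_o⁴ − d_i⁴)/32 = π(0.0193⁴ − 0.0129⁴)/32 = 1.090×10^-8 m⁴.
T_max = τ_allow·J/r = 7.12×10^7 × 1.090×10^-8 / 0.00965 = 80.44 N·m.
ω = 2π·21.1 = 132.6 rad/s, so P_max = T_max·ω = 1.066×10^4 W.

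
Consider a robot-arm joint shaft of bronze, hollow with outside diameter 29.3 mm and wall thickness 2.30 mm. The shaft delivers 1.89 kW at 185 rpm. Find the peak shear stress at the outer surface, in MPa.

ω = 2π·185/60 = 19.37 rad/s, so T = P/ω = 1.89×10³ / 19.37 = 97.56 N·m.
J = π(d_o⁴ − d_i⁴)/32 = π(0.0293⁴ − 0.0247⁴)/32 = 3.581×10^-8 m⁴.
τ_max = T·r/J = 97.56 × 0.0146 / 3.581×10^-8 = 3.991×10^7 Pa.

39.9 MPa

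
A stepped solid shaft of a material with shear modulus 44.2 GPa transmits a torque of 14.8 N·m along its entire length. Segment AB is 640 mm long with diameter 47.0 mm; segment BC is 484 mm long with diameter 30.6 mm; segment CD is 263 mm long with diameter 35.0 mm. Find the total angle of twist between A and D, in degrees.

0.168°

J_AB = π(0.0470)⁴/32 = 4.79×10^-7 m⁴; J_BC = π(0.0306)⁴/32 = 8.61×10^-8 m⁴; J_CD = π(0.0350)⁴/32 = 1.47×10^-7 m⁴.
θ = (T/G)·Σ L_i/J_i = (14.80/44.2×10⁹)·(0.640/4.79×10^-7 + 0.484/8.61×10^-8 + 0.263/1.47×10^-7) = 2.928×10^-3 rad.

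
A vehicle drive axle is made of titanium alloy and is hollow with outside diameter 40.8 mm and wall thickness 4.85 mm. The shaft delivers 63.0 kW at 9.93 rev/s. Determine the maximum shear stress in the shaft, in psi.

16600 psi

ω = 2π·9.93 = 62.39 rad/s, so T = P/ω = 63.0×10³ / 62.39 = 1010 N·m.
J = π(d_o⁴ − d_i⁴)/32 = π(0.0408⁴ − 0.0311⁴)/32 = 1.802×10^-7 m⁴.
τ_max = T·r/J = 1010 × 0.0204 / 1.802×10^-7 = 1.143×10^8 Pa.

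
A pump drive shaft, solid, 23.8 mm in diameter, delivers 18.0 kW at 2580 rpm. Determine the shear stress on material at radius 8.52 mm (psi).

2610 psi

ω = 2π·2580/60 = 270.2 rad/s, so T = P/ω = 18.0×10³ / 270.2 = 66.62 N·m.
J = πd⁴/32 = π(0.0238)⁴/32 = 3.150×10^-8 m⁴.
Shear stress varies linearly with radius: τ = T·r/J = 66.62 × 0.00852 / 3.150×10^-8 = 1.802×10^7 Pa.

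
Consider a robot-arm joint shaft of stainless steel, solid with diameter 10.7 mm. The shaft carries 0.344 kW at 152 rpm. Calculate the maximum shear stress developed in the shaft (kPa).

89800 kPa

ω = 2π·152/60 = 15.92 rad/s, so T = P/ω = 0.344×10³ / 15.92 = 21.61 N·m.
J = πd⁴/32 = π(0.0107)⁴/32 = 1.287×10^-9 m⁴.
τ_max = T·r/J = 21.61 × 0.00535 / 1.287×10^-9 = 8.985×10^7 Pa.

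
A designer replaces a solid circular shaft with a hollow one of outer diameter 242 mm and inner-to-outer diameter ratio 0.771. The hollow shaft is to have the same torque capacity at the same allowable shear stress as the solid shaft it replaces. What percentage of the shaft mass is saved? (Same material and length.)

Equal τ_max and T ⇒ the solid shaft needs d_s³ = d_o³(1−k⁴), so d_s = 242·(1−0.771⁴)^(1/3) = 209.3 mm.
Area ratio A_h/A_s = d_o²(1−k²)/d_s² = (1−k²)/(1−k⁴)^(2/3) = 0.5423.
Mass saving = 1 − 0.5423 = 45.8 %.

45.8 %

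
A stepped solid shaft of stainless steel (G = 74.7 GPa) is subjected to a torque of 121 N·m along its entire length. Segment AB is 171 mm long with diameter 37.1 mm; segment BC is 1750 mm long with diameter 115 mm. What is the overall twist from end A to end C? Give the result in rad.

0.00165 rad

J_AB = π(0.0371)⁴/32 = 1.86×10^-7 m⁴; J_BC = π(0.115)⁴/32 = 1.72×10^-5 m⁴.
θ = (T/G)·Σ L_i/J_i = (121.0/74.7×10⁹)·(0.171/1.86×10^-7 + 1.75/1.72×10^-5) = 1.654×10^-3 rad.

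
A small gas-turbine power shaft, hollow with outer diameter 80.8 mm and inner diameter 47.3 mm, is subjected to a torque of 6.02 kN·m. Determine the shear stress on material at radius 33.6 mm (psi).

J = π(d_o⁴ − d_i⁴)/32 = π(0.0808⁴ − 0.0473⁴)/32 = 3.693×10^-6 m⁴.
Shear stress varies linearly with radius: τ = T·r/J = 6020 × 0.0336 / 3.693×10^-6 = 5.477×10^7 Pa.

7940 psi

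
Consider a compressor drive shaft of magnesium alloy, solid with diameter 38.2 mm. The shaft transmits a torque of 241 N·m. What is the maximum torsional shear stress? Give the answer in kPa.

22000 kPa

J = πd⁴/32 = π(0.0382)⁴/32 = 2.091×10^-7 m⁴.
τ_max = T·r/J = 241.0 × 0.0191 / 2.091×10^-7 = 2.202×10^7 Pa.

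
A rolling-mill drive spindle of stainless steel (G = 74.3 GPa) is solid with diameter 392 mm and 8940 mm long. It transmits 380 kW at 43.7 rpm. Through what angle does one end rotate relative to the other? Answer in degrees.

0.247°

ω = 2π·43.7/60 = 4.576 rad/s, so T = P/ω = 380×10³ / 4.576 = 83040 N·m.
J = πd⁴/32 = π(0.392)⁴/32 = 2.318×10^-3 m⁴.
θ = T·L/(G·J) = 83040 × 8.94 / (74.3×10⁹ × 2.318×10^-3) = 4.310×10^-3 rad.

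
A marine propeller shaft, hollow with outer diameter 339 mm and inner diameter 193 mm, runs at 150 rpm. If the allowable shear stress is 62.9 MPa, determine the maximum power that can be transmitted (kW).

6760 kW

J = π(d_o⁴ − d_i⁴)/32 = π(0.339⁴ − 0.193⁴)/32 = 1.160×10^-3 m⁴.
T_max = τ_allow·J/r = 6.29×10^7 × 1.160×10^-3 / 0.170 = 430600 N·m.
ω = 2π·150/60 = 15.71 rad/s, so P_max = T_max·ω = 6.764×10^6 W.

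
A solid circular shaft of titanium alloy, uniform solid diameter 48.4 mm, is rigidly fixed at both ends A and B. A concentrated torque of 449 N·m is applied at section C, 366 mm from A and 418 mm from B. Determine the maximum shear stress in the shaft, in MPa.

With uniform GJ and both ends fixed, compatibility θ_AC = θ_CB gives T_A·a = T_B·b, together with T_A + T_B = T₀.
T_A = T₀·b/(a+b) = 449.0·418/784.0 = 239.4 N·m; T_B = 209.6 N·m.
τ in each portion: τ_AC = 1.08×10^7 Pa, τ_CB = 9.42×10^6 Pa; maximum is in AC.
τ_max = T_AC·r/J = 239.4·0.0242/5.39×10^-7 = 1.075×10^7 Pa.

10.8 MPa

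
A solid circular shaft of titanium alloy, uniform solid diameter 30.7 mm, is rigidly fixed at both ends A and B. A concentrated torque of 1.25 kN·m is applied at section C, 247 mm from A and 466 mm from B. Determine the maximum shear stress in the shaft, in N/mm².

144 N/mm²

With uniform GJ and both ends fixed, compatibility θ_AC = θ_CB gives T_A·a = T_B·b, together with T_A + T_B = T₀.
T_A = T₀·b/(a+b) = 1250·466/713.0 = 817.0 N·m; T_B = 433.0 N·m.
τ in each portion: τ_AC = 1.44×10^8 Pa, τ_CB = 7.62×10^7 Pa; maximum is in AC.
τ_max = T_AC·r/J = 817.0·0.0153/8.72×10^-8 = 1.438×10^8 Pa.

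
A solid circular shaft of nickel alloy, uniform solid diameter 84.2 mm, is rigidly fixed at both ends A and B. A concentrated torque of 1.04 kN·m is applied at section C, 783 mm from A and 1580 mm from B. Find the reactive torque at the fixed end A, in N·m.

695 N·m

With uniform GJ and both ends fixed, compatibility θ_AC = θ_CB gives T_A·a = T_B·b, together with T_A + T_B = T₀.
T_A = T₀·b/(a+b) = 1040·1580/2363 = 695.4 N·m; T_B = 344.6 N·m.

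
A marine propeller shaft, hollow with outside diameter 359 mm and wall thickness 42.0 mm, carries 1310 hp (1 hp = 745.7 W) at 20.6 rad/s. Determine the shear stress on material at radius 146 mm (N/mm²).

ω = 20.6 rad/s, so T = P/ω = 1310×745.7 / 20.60 = 47420 N·m.
J = π(d_o⁴ − d_i⁴)/32 = π(0.359⁴ − 0.275⁴)/32 = 1.069×10^-3 m⁴.
Shear stress varies linearly with radius: τ = T·r/J = 47420 × 0.146 / 1.069×10^-3 = 6.475×10^6 Pa.

6.48 N/mm²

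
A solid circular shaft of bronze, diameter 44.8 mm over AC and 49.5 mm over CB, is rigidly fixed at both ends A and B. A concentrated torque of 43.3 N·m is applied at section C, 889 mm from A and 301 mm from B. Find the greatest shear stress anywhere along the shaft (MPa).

1.48 MPa

Compatibility: T_A·a/J_AC = T_B·b/J_CB with T_A + T_B = T₀.
J_AC = 3.95×10^-7 m⁴, J_CB = 5.89×10^-7 m⁴, so T_A = T₀·(J_AC/a)/((J_AC/a)+(J_CB/b)) = 8.016 N·m, T_B = 35.28 N·m.
τ in each portion: τ_AC = 4.54×10^5 Pa, τ_CB = 1.48×10^6 Pa; maximum is in CB.
τ_max = T_CB·r/J = 35.28·0.0248/5.89×10^-7 = 1.482×10^6 Pa.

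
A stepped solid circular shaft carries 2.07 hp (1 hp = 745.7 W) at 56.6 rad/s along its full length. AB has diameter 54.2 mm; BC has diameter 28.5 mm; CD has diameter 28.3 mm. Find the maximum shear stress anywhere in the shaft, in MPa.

ω = 56.6 rad/s, so T = P/ω = 2.07×745.7 / 56.60 = 27.27 N·m.
Under the same torque, τ_max = 16T/(πd³) is largest where d is smallest — segment CD (d = 28.3 mm).
τ_max = 16·27.27/(π·(0.0283)³) = 6.128×10^6 Pa.

6.13 MPa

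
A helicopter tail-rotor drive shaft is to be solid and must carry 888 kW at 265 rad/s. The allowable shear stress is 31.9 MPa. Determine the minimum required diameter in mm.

81.2 mm

ω = 265 rad/s, so T = P/ω = 888×10³ / 265.0 = 3351 N·m.
For a solid shaft τ_max = 16T/(πd³), so d = (16T/(π τ_allow))^(1/3) = (16·3351/(π·3.19×10^7))^(1/3) = 0.08118 m.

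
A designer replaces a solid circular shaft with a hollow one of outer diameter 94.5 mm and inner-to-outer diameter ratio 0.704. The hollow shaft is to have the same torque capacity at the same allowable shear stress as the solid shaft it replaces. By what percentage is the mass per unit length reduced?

Equal τ_max and T ⇒ the solid shaft needs d_s³ = d_o³(1−k⁴), so d_s = 94.5·(1−0.704⁴)^(1/3) = 86.03 mm.
Area ratio A_h/A_s = d_o²(1−k²)/d_s² = (1−k²)/(1−k⁴)^(2/3) = 0.6087.
Mass saving = 1 − 0.6087 = 39.1 %.

39.1 %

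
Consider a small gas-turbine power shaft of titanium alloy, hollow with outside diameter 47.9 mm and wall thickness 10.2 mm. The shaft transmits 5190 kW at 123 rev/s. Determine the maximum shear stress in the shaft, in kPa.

ω = 2π·123 = 772.8 rad/s, so T = P/ω = 5190×10³ / 772.8 = 6716 N·m.
J = π(d_o⁴ − d_i⁴)/32 = π(0.0479⁴ − 0.0275⁴)/32 = 4.607×10^-7 m⁴.
τ_max = T·r/J = 6716 × 0.0239 / 4.607×10^-7 = 3.491×10^8 Pa.

349000 kPa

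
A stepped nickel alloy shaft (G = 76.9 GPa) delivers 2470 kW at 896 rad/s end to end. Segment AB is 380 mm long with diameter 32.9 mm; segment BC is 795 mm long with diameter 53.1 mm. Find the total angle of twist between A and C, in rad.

ω = 896 rad/s, so T = P/ω = 2470×10³ / 896.0 = 2757 N·m.
J_AB = π(0.0329)⁴/32 = 1.15×10^-7 m⁴; J_BC = π(0.0531)⁴/32 = 7.81×10^-7 m⁴.
θ = (T/G)·Σ L_i/J_i = (2757/76.9×10⁹)·(0.380/1.15×10^-7 + 0.795/7.81×10^-7) = 0.1549 rad.

0.155 rad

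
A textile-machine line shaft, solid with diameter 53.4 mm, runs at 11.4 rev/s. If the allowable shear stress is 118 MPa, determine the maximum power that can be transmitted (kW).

253 kW

J = πd⁴/32 = π(0.0534)⁴/32 = 7.983×10^-7 m⁴.
T_max = τ_allow·J/r = 1.18×10^8 × 7.983×10^-7 / 0.0267 = 3528 N·m.
ω = 2π·11.4 = 71.63 rad/s, so P_max = T_max·ω = 2.527×10^5 W.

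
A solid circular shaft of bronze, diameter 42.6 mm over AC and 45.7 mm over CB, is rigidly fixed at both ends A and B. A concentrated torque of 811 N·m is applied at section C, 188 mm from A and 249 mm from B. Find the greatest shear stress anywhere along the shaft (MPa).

Compatibility: T_A·a/J_AC = T_B·b/J_CB with T_A + T_B = T₀.
J_AC = 3.23×10^-7 m⁴, J_CB = 4.28×10^-7 m⁴, so T_A = T₀·(J_AC/a)/((J_AC/a)+(J_CB/b)) = 405.5 N·m, T_B = 405.5 N·m.
τ in each portion: τ_AC = 2.67×10^7 Pa, τ_CB = 2.16×10^7 Pa; maximum is in AC.
τ_max = T_AC·r/J = 405.5·0.0213/3.23×10^-7 = 2.671×10^7 Pa.

26.7 MPa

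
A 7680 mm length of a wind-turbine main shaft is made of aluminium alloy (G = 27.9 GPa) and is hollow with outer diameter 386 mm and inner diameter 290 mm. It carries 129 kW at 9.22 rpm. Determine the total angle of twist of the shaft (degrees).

1.42°

ω = 2π·9.22/60 = 0.9655 rad/s, so T = P/ω = 129×10³ / 0.9655 = 133600 N·m.
J = π(d_o⁴ − d_i⁴)/32 = π(0.386⁴ − 0.290⁴)/32 = 1.485×10^-3 m⁴.
θ = T·L/(G·J) = 133600 × 7.68 / (27.9×10⁹ × 1.485×10^-3) = 0.02476 rad.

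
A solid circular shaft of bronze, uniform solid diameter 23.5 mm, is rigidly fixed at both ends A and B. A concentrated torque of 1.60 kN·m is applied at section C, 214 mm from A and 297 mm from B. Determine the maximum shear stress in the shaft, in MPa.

With uniform GJ and both ends fixed, compatibility θ_AC = θ_CB gives T_A·a = T_B·b, together with T_A + T_B = T₀.
T_A = T₀·b/(a+b) = 1600·297/511.0 = 929.9 N·m; T_B = 670.1 N·m.
τ in each portion: τ_AC = 3.65×10^8 Pa, τ_CB = 2.63×10^8 Pa; maximum is in AC.
τ_max = T_AC·r/J = 929.9·0.0118/2.99×10^-8 = 3.649×10^8 Pa.

365 MPa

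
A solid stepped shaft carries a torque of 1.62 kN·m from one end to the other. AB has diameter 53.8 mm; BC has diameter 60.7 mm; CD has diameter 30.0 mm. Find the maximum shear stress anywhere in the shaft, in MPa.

306 MPa

Under the same torque, τ_max = 16T/(πd³) is largest where d is smallest — segment CD (d = 30.0 mm).
τ_max = 16·1620/(π·(0.0300)³) = 3.056×10^8 Pa.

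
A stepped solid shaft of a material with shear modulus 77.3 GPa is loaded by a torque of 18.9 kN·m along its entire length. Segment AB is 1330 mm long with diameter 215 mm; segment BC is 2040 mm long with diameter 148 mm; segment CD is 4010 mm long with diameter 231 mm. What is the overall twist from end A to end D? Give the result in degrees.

0.896°

J_AB = π(0.215)⁴/32 = 2.10×10^-4 m⁴; J_BC = π(0.148)⁴/32 = 4.71×10^-5 m⁴; J_CD = π(0.231)⁴/32 = 2.80×10^-4 m⁴.
θ = (T/G)·Σ L_i/J_i = (18900/77.3×10⁹)·(1.33/2.10×10^-4 + 2.04/4.71×10^-5 + 4.01/2.80×10^-4) = 0.01565 rad.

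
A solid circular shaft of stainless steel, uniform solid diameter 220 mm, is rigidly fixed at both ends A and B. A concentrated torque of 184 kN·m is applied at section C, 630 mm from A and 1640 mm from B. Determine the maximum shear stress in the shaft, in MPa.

With uniform GJ and both ends fixed, compatibility θ_AC = θ_CB gives T_A·a = T_B·b, together with T_A + T_B = T₀.
T_A = T₀·b/(a+b) = 184000·1640/2270 = 132900 N·m; T_B = 51070 N·m.
τ in each portion: τ_AC = 6.36×10^7 Pa, τ_CB = 2.44×10^7 Pa; maximum is in AC.
τ_max = T_AC·r/J = 132900·0.110/2.30×10^-4 = 6.358×10^7 Pa.

63.6 MPa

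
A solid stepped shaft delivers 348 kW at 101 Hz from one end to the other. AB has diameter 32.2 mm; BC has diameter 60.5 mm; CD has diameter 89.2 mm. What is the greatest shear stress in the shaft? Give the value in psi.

ω = 2π·101 = 634.6 rad/s, so T = P/ω = 348×10³ / 634.6 = 548.4 N·m.
Under the same torque, τ_max = 16T/(πd³) is largest where d is smallest — segment AB (d = 32.2 mm).
τ_max = 16·548.4/(π·(0.0322)³) = 8.365×10^7 Pa.

12100 psi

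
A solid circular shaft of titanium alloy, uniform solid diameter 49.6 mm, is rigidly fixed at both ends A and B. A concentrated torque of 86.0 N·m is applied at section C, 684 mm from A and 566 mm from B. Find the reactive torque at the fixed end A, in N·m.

38.9 N·m

With uniform GJ and both ends fixed, compatibility θ_AC = θ_CB gives T_A·a = T_B·b, together with T_A + T_B = T₀.
T_A = T₀·b/(a+b) = 86.00·566/1250 = 38.94 N·m; T_B = 47.06 N·m.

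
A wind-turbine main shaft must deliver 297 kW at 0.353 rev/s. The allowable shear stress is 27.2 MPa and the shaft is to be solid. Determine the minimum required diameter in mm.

ω = 2π·0.353 = 2.218 rad/s, so T = P/ω = 297×10³ / 2.218 = 133900 N·m.
For a solid shaft τ_max = 16T/(πd³), so d = (16T/(π τ_allow))^(1/3) = (16·133900/(π·2.72×10^7))^(1/3) = 0.2927 m.

293 mm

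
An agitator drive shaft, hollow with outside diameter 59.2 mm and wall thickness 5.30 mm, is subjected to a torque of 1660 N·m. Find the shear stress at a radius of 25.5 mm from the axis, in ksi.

J = π(d_o⁴ − d_i⁴)/32 = π(0.0592⁴ − 0.0486⁴)/32 = 6.581×10^-7 m⁴.
Shear stress varies linearly with radius: τ = T·r/J = 1660 × 0.0255 / 6.581×10^-7 = 6.432×10^7 Pa.

9.33 ksi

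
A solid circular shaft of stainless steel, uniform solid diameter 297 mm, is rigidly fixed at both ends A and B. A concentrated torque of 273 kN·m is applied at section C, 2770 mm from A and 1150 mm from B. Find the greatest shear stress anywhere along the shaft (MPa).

37.5 MPa

With uniform GJ and both ends fixed, compatibility θ_AC = θ_CB gives T_A·a = T_B·b, together with T_A + T_B = T₀.
T_A = T₀·b/(a+b) = 273000·1150/3920 = 80090 N·m; T_B = 192900 N·m.
τ in each portion: τ_AC = 1.56×10^7 Pa, τ_CB = 3.75×10^7 Pa; maximum is in CB.
τ_max = T_CB·r/J = 192900·0.148/7.64×10^-4 = 3.750×10^7 Pa.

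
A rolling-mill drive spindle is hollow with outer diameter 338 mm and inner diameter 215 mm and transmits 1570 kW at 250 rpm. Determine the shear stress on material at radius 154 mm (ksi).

ω = 2π·250/60 = 26.18 rad/s, so T = P/ω = 1570×10³ / 26.18 = 59970 N·m.
J = π(d_o⁴ − d_i⁴)/32 = π(0.338⁴ − 0.215⁴)/32 = 1.072×10^-3 m⁴.
Shear stress varies linearly with radius: τ = T·r/J = 59970 × 0.154 / 1.072×10^-3 = 8.618×10^6 Pa.

1.25 ksi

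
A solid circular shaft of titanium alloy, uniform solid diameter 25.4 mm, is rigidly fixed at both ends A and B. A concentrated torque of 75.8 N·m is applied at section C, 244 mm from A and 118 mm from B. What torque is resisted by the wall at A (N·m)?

24.7 N·m

With uniform GJ and both ends fixed, compatibility θ_AC = θ_CB gives T_A·a = T_B·b, together with T_A + T_B = T₀.
T_A = T₀·b/(a+b) = 75.80·118/362.0 = 24.71 N·m; T_B = 51.09 N·m.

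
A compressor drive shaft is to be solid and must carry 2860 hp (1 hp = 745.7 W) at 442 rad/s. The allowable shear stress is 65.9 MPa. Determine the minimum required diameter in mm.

72.0 mm

ω = 442 rad/s, so T = P/ω = 2860×745.7 / 442.0 = 4825 N·m.
For a solid shaft τ_max = 16T/(πd³), so d = (16T/(π τ_allow))^(1/3) = (16·4825/(π·6.59×10^7))^(1/3) = 0.07198 m.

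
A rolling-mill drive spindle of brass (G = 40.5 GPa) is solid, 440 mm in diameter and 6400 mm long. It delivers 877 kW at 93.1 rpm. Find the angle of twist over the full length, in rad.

0.00386 rad

ω = 2π·93.1/60 = 9.749 rad/s, so T = P/ω = 877×10³ / 9.749 = 89950 N·m.
J = πd⁴/32 = π(0.440)⁴/32 = 3.680×10^-3 m⁴.
θ = T·L/(G·J) = 89950 × 6.40 / (40.5×10⁹ × 3.680×10^-3) = 3.863×10^-3 rad.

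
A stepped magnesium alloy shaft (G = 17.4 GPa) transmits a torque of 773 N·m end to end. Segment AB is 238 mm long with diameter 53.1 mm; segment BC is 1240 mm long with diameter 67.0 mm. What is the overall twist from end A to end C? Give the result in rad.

J_AB = π(0.0531)⁴/32 = 7.81×10^-7 m⁴; J_BC = π(0.0670)⁴/32 = 1.98×10^-6 m⁴.
θ = (T/G)·Σ L_i/J_i = (773.0/17.4×10⁹)·(0.238/7.81×10^-7 + 1.24/1.98×10^-6) = 0.04139 rad.

0.0414 rad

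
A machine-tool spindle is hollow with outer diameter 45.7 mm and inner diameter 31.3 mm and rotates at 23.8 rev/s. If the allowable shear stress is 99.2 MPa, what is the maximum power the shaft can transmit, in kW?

217 kW

J = π(d_o⁴ − d_i⁴)/32 = π(0.0457⁴ − 0.0313⁴)/32 = 3.340×10^-7 m⁴.
T_max = τ_allow·J/r = 9.92×10^7 × 3.340×10^-7 / 0.0229 = 1450 N·m.
ω = 2π·23.8 = 149.5 rad/s, so P_max = T_max·ω = 2.168×10^5 W.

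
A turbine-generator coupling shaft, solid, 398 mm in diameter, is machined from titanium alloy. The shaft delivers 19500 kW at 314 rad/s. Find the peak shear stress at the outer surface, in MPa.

ω = 314 rad/s, so T = P/ω = 19500×10³ / 314.0 = 62100 N·m.
J = πd⁴/32 = π(0.398)⁴/32 = 2.463×10^-3 m⁴.
τ_max = T·r/J = 62100 × 0.199 / 2.463×10^-3 = 5.017×10^6 Pa.

5.02 MPa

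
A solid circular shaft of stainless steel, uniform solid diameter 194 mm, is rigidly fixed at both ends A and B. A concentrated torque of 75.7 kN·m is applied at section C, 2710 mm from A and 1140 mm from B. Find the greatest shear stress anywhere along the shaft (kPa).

37200 kPa

With uniform GJ and both ends fixed, compatibility θ_AC = θ_CB gives T_A·a = T_B·b, together with T_A + T_B = T₀.
T_A = T₀·b/(a+b) = 75700·1140/3850 = 22420 N·m; T_B = 53280 N·m.
τ in each portion: τ_AC = 1.56×10^7 Pa, τ_CB = 3.72×10^7 Pa; maximum is in CB.
τ_max = T_CB·r/J = 53280·0.0970/1.39×10^-4 = 3.717×10^7 Pa.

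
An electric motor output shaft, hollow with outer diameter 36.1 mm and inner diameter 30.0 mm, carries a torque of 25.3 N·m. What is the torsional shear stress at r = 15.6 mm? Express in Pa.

J = π(d_o⁴ − d_i⁴)/32 = π(0.0361⁴ − 0.0300⁴)/32 = 8.721×10^-8 m⁴.
Shear stress varies linearly with radius: τ = T·r/J = 25.30 × 0.0156 / 8.721×10^-8 = 4.525×10^6 Pa.

4.53e6 Pa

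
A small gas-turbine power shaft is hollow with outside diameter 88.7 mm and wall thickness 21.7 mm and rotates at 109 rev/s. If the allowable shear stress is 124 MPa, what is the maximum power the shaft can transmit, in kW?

J = π(d_o⁴ − d_i⁴)/32 = π(0.0887⁴ − 0.0453⁴)/32 = 5.664×10^-6 m⁴.
T_max = τ_allow·J/r = 1.24×10^8 × 5.664×10^-6 / 0.0444 = 15840 N·m.
ω = 2π·109 = 684.9 rad/s, so P_max = T_max·ω = 1.085×10^7 W.

10800 kW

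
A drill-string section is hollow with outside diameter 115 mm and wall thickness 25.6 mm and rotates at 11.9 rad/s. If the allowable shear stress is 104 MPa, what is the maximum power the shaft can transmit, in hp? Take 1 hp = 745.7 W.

449 hp

J = π(d_o⁴ − d_i⁴)/32 = π(0.115⁴ − 0.0638⁴)/32 = 1.554×10^-5 m⁴.
T_max = τ_allow·J/r = 1.04×10^8 × 1.554×10^-5 / 0.0575 = 28110 N·m.
ω = 11.9 rad/s, so P_max = T_max·ω = 3.346×10^5 W.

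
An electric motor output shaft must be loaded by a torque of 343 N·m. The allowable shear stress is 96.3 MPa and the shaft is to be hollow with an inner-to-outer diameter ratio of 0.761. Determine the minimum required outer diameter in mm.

For a hollow shaft with d_i/d_o = 0.761: τ_max = 16T/(π d_o³ (1−k⁴)), so d_o = [16T/(π τ_allow (1−k⁴))]^(1/3) = [16·343.0/(π·9.63×10^7·0.6646)]^(1/3) = 0.03011 m.

30.1 mm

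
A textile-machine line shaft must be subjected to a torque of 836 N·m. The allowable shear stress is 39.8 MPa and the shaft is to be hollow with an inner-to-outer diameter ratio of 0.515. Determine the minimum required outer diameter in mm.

For a hollow shaft with d_i/d_o = 0.515: τ_max = 16T/(π d_o³ (1−k⁴)), so d_o = [16T/(π τ_allow (1−k⁴))]^(1/3) = [16·836.0/(π·3.98×10^7·0.9297)]^(1/3) = 0.04864 m.

48.6 mm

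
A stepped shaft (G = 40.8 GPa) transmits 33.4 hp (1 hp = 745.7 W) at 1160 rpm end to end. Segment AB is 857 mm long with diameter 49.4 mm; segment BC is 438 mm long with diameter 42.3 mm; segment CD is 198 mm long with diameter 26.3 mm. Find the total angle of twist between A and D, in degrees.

ω = 2π·1160/60 = 121.5 rad/s, so T = P/ω = 33.4×745.7 / 121.5 = 205.0 N·m.
J_AB = π(0.0494)⁴/32 = 5.85×10^-7 m⁴; J_BC = π(0.0423)⁴/32 = 3.14×10^-7 m⁴; J_CD = π(0.0263)⁴/32 = 4.70×10^-8 m⁴.
θ = (T/G)·Σ L_i/J_i = (205.0/40.8×10⁹)·(0.857/5.85×10^-7 + 0.438/3.14×10^-7 + 0.198/4.70×10^-8) = 0.03555 rad.

2.04°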